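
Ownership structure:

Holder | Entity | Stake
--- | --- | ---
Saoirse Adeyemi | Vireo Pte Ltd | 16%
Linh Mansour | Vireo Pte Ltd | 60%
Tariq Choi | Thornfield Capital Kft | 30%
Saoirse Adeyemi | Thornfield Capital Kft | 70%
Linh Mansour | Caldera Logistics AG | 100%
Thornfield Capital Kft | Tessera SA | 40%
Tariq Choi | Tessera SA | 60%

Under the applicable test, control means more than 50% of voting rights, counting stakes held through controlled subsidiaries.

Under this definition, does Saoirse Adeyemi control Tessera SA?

No

Saoirse holds 70% of Thornfield, so Saoirse controls Thornfield.
In Tessera, Saoirse's side holds only 40%, not > 50%.
So Saoirse does not control Tessera.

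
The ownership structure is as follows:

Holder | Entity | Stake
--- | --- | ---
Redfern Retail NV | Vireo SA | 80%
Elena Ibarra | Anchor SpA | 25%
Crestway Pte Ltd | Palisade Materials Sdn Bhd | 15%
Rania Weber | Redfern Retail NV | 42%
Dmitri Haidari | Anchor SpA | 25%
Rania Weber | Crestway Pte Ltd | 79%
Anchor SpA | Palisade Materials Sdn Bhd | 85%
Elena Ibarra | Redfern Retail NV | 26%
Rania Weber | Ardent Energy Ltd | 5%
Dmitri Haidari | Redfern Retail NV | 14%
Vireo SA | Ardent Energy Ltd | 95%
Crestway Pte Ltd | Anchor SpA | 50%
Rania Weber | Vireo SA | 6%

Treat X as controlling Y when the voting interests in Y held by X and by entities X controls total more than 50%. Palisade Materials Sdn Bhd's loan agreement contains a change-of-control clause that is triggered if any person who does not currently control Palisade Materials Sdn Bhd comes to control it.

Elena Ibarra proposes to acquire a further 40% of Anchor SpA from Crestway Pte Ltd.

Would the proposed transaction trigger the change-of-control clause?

Yes

The purchase adds only to Elena's holdings (Crestway's stake shrinks), so Elena is the only person who could newly come to control Palisade.
Elena's largest direct stake is 26% in Redfern, which does not meet the threshold, so Elena controls no company.
Neither Elena nor any entity Elena controls holds any voting interest in Palisade.
So before the transaction, Elena does not control Palisade.
After the purchase, Elena's direct stake in Anchor rises to 25% + 40% = 65%, and Crestway's stake falls to 10%.
Elena holds 65% of Anchor, so Elena controls Anchor.
Anchor holds 85% of Palisade, so Elena controls Palisade.
Elena did not control Palisade before and does after, so the clause is triggered.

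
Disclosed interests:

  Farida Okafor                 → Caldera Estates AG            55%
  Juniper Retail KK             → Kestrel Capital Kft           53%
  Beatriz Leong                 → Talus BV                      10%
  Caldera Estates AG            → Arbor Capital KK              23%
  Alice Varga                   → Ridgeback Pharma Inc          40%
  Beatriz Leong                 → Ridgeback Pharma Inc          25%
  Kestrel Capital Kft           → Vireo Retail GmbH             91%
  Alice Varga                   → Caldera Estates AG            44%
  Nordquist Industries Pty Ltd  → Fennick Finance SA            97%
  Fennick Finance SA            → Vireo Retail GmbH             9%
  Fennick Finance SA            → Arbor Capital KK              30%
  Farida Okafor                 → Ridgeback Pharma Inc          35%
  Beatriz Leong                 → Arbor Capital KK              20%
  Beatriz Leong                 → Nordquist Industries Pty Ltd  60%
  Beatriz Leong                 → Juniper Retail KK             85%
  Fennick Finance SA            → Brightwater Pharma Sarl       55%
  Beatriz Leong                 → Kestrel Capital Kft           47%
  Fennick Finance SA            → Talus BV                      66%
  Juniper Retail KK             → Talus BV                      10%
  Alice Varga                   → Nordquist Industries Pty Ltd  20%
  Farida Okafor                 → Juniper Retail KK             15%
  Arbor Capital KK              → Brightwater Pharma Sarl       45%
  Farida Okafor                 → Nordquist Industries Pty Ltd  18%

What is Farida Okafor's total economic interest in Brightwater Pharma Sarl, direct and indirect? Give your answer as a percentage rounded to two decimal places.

17.65%

Farida reaches Brightwater along 3 paths.
Via Nordquist → Fennick: 18% × 97% × 55% = 9.603%.
Via Caldera → Arbor: 55% × 23% × 45% = 5.6925%.
Via Nordquist → Fennick → Arbor: 18% × 97% × 30% × 45% = 2.3571%.
Total: 9.603% + 5.6925% + 2.3571% = 17.6526%.
Rounded: 17.65%.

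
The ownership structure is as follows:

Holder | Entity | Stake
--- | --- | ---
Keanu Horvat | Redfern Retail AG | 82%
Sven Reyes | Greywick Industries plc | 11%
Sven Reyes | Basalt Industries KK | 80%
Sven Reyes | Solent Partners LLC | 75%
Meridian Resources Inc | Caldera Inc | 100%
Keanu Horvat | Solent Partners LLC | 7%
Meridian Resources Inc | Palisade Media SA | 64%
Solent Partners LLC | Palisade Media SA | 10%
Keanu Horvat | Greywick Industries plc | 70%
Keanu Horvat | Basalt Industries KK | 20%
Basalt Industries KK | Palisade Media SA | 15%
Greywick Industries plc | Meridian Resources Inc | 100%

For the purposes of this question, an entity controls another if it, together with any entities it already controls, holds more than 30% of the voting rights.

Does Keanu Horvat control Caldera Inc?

Yes

Keanu holds 70% of Greywick, so Keanu controls Greywick.
Greywick holds 100% of Meridian, so Keanu controls Meridian.
Meridian holds 100% of Caldera, so Keanu controls Caldera.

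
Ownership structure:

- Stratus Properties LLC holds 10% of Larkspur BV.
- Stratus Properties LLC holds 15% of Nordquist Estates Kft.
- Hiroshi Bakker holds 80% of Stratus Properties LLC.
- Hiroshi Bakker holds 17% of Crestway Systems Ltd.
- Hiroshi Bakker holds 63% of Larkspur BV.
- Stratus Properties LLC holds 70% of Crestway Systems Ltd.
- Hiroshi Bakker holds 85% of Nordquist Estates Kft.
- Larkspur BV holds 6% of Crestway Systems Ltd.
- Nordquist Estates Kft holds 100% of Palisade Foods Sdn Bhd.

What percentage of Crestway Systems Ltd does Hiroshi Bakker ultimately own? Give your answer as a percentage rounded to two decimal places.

77.26%

Hiroshi reaches Crestway along 4 paths.
Via Stratus → Larkspur: 80% × 10% × 6% = 0.48%.
Via Larkspur: 63% × 6% = 3.78%.
Direct stake: 17% = 17%.
Via Stratus: 80% × 70% = 56%.
Total: 0.48% + 3.78% + 17% + 56% = 77.26%.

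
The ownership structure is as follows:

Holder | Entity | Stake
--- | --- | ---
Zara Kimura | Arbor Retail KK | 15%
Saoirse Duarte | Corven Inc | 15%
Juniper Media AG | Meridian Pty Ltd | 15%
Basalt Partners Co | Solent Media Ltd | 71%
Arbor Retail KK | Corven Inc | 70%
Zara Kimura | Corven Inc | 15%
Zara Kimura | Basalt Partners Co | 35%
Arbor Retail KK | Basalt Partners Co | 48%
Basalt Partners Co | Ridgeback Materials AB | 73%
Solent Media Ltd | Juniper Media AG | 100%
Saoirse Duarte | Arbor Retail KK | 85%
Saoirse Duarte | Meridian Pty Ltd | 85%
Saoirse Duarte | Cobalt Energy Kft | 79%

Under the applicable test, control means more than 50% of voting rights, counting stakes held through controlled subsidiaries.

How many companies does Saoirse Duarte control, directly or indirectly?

4

Saoirse holds 85% of Arbor, so Saoirse controls Arbor.
Saoirse and Arbor together hold 15% + 70% = 85% of Corven, so Saoirse controls Corven.
Saoirse holds 85% of Meridian, so Saoirse controls Meridian.
Saoirse holds 79% of Cobalt, so Saoirse controls Cobalt.
No other company's threshold is met.
Saoirse controls 4 companies.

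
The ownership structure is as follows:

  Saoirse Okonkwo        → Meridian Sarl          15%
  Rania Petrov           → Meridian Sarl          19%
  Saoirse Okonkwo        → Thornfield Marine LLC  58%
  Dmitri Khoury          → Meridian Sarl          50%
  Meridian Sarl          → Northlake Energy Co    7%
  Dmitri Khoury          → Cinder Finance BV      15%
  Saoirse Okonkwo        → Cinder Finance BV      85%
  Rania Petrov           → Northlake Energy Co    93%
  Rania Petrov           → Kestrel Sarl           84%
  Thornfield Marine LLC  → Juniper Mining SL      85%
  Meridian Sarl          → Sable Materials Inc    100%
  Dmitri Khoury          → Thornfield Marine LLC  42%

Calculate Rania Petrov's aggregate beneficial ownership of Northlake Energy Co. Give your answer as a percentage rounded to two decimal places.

94.33%

Rania reaches Northlake along 2 paths.
Direct stake: 93% = 93%.
Via Meridian: 19% × 7% = 1.33%.
Total: 93% + 1.33% = 94.33%.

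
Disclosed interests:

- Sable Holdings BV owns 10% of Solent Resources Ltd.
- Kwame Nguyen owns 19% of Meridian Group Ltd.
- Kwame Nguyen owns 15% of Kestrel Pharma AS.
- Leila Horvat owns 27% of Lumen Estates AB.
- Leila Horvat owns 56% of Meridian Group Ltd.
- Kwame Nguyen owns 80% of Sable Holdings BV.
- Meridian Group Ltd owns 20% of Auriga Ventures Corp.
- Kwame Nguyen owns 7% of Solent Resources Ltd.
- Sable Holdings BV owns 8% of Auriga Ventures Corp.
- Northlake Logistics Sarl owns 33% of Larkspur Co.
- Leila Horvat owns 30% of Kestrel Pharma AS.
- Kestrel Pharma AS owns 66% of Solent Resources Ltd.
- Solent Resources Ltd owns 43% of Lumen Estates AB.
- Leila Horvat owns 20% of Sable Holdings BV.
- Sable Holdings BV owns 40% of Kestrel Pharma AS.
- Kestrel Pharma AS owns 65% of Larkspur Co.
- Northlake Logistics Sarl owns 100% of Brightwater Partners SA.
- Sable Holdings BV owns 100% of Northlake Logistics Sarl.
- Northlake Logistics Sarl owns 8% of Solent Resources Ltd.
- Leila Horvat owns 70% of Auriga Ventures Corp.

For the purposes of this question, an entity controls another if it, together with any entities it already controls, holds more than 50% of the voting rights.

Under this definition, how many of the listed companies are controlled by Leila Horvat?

Leila holds 56% of Meridian, so Leila controls Meridian.
Meridian and Leila together hold 20% + 70% = 90% of Auriga, so Leila controls Auriga.
No other company's threshold is met.
Leila controls 2 companies.

2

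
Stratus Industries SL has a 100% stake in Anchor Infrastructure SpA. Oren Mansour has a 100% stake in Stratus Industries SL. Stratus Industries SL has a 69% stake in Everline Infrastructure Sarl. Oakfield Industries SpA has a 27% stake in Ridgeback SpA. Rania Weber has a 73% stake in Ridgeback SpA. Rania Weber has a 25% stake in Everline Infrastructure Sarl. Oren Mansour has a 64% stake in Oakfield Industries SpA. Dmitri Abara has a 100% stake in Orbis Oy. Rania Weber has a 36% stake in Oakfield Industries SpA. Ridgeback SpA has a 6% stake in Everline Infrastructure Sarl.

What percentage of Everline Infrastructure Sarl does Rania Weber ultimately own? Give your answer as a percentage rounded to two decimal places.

29.96%

Rania reaches Everline along 3 paths.
Direct stake: 25% = 25%.
Via Ridgeback: 73% × 6% = 4.38%.
Via Oakfield → Ridgeback: 36% × 27% × 6% = 0.5832%.
Total: 25% + 4.38% + 0.5832% = 29.9632%.
Rounded: 29.96%.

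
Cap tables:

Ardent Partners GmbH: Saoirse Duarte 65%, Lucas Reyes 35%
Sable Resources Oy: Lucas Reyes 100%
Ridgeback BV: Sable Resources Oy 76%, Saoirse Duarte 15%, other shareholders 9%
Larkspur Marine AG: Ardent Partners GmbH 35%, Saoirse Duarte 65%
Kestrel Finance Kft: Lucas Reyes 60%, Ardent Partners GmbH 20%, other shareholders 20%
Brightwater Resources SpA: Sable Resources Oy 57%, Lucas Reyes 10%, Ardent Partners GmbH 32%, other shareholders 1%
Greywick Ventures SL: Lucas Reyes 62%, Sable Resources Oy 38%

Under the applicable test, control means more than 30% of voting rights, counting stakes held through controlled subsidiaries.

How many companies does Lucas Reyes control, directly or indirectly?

7

Lucas holds 35% of Ardent, so Lucas controls Ardent.
Lucas holds 100% of Sable, so Lucas controls Sable.
Sable holds 76% of Ridgeback, so Lucas controls Ridgeback.
Ardent holds 35% of Larkspur, so Lucas controls Larkspur.
Lucas and Ardent together hold 60% + 20% = 80% of Kestrel, so Lucas controls Kestrel.
Sable and Lucas and Ardent together hold 57% + 10% + 32% = 99% of Brightwater, so Lucas controls Brightwater.
Lucas and Sable together hold 62% + 38% = 100% of Greywick, so Lucas controls Greywick.
Lucas controls 7 companies.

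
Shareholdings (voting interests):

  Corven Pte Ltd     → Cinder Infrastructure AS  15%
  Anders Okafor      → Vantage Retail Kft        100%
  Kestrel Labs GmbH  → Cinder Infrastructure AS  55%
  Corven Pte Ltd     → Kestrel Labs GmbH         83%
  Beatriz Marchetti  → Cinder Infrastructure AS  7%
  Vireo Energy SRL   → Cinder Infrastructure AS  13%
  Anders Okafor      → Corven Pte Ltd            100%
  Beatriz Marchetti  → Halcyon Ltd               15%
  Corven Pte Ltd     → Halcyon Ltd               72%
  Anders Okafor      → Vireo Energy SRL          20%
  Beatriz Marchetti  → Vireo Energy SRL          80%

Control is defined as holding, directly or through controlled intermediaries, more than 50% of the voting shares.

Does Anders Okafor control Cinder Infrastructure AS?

Yes

Anders holds 100% of Corven, so Anders controls Corven.
Corven holds 83% of Kestrel, so Anders controls Kestrel.
Corven and Kestrel together hold 15% + 55% = 70% of Cinder, so Anders controls Cinder.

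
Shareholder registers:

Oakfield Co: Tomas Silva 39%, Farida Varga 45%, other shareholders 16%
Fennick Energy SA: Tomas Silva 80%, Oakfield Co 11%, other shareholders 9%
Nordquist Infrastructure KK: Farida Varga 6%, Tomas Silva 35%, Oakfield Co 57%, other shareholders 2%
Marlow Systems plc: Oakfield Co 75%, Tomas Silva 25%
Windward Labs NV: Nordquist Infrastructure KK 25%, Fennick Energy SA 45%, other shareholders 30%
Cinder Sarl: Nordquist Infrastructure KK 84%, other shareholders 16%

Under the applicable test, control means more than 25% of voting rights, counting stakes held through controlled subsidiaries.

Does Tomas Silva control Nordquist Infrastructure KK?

Tomas holds 39% of Oakfield, so Tomas controls Oakfield.
Tomas and Oakfield together hold 35% + 57% = 92% of Nordquist, so Tomas controls Nordquist.

Yes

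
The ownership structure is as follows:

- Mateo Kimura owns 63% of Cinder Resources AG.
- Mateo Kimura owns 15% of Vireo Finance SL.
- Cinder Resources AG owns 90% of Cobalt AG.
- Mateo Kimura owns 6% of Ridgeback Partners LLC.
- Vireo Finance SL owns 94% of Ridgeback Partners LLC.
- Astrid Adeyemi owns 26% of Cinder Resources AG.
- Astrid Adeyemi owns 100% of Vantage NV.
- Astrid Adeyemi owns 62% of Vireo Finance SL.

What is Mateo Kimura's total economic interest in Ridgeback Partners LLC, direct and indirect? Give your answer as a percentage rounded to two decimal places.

20.10%

Mateo reaches Ridgeback along 2 paths.
Via Vireo: 15% × 94% = 14.1%.
Direct stake: 6% = 6%.
Total: 14.1% + 6% = 20.1%.
Rounded: 20.10%.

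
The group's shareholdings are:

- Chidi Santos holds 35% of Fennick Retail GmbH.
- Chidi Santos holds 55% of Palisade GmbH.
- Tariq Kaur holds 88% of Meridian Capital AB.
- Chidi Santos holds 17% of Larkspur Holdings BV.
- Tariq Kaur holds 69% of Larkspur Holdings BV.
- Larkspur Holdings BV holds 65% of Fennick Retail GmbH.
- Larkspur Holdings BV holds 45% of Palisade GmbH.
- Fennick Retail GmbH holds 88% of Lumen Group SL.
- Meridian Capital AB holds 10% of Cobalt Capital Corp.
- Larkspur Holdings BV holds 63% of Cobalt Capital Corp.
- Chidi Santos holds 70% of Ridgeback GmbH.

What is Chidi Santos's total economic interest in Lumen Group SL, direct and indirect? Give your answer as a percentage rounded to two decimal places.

40.52%

Chidi reaches Lumen along 2 paths.
Via Fennick: 35% × 88% = 30.8%.
Via Larkspur → Fennick: 17% × 65% × 88% = 9.724%.
Total: 30.8% + 9.724% = 40.524%.
Rounded: 40.52%.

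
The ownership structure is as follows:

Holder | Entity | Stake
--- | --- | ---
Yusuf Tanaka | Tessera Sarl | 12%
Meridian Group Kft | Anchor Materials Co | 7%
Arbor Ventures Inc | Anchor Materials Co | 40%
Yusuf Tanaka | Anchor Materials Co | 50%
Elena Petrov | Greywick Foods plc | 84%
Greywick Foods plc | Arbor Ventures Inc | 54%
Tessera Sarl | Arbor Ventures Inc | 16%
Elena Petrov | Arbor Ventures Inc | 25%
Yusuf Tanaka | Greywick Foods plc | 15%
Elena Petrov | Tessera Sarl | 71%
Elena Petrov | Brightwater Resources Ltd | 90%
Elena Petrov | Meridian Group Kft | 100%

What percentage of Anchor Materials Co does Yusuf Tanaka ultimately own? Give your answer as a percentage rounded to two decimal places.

54.01%

Yusuf reaches Anchor along 3 paths.
Via Greywick → Arbor: 15% × 54% × 40% = 3.24%.
Via Tessera → Arbor: 12% × 16% × 40% = 0.768%.
Direct stake: 50% = 50%.
Total: 3.24% + 0.768% + 50% = 54.008%.
Rounded: 54.01%.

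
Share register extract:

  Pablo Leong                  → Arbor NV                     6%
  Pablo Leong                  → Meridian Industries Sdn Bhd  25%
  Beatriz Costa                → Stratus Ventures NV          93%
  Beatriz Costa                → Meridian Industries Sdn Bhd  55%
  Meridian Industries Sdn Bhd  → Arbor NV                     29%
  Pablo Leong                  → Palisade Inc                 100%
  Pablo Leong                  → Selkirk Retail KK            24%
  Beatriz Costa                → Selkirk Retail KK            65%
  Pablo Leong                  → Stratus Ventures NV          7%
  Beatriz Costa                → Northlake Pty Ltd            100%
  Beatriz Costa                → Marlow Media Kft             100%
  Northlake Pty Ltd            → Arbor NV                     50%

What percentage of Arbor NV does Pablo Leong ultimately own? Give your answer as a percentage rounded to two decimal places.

13.25%

Pablo reaches Arbor along 2 paths.
Direct stake: 6% = 6%.
Via Meridian: 25% × 29% = 7.25%.
Total: 6% + 7.25% = 13.25%.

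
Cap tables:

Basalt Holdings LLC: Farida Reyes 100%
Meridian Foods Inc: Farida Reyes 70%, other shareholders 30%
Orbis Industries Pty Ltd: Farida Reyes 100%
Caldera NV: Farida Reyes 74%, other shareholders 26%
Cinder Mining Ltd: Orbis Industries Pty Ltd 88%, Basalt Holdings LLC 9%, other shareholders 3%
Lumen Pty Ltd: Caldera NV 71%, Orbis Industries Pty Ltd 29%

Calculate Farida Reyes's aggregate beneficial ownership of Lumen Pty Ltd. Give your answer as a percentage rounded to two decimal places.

81.54%

Farida reaches Lumen along 2 paths.
Via Caldera: 74% × 71% = 52.54%.
Via Orbis: 100% × 29% = 29%.
Total: 52.54% + 29% = 81.54%.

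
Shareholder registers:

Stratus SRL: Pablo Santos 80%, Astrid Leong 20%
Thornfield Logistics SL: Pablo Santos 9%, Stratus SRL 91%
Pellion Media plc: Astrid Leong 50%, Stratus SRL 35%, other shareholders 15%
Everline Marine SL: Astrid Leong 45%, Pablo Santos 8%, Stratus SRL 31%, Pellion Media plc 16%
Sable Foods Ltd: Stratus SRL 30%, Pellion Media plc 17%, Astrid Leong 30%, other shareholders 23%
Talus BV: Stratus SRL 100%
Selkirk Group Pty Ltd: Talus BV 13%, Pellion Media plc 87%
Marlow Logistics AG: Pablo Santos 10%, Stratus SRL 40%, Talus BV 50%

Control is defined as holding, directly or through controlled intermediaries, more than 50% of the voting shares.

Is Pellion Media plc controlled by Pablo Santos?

Pablo holds 80% of Stratus, so Pablo controls Stratus.
Pablo and Stratus together hold 9% + 91% = 100% of Thornfield, so Pablo controls Thornfield.
Stratus holds 100% of Talus, so Pablo controls Talus.
Pablo and Stratus and Talus together hold 10% + 40% + 50% = 100% of Marlow, so Pablo controls Marlow.
In Pellion, Pablo's side holds only 35%, not > 50%.
So Pablo does not control Pellion.

No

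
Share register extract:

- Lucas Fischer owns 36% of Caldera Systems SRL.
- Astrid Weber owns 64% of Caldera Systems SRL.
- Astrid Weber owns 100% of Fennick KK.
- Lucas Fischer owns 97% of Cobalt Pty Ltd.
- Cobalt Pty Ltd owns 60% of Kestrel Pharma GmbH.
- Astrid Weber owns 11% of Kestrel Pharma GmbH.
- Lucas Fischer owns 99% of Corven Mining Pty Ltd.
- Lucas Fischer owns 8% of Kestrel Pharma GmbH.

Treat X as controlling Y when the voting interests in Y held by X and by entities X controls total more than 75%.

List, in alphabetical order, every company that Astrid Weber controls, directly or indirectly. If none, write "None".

Astrid holds 100% of Fennick, so Astrid controls Fennick.
No other company's threshold is met.

Fennick KK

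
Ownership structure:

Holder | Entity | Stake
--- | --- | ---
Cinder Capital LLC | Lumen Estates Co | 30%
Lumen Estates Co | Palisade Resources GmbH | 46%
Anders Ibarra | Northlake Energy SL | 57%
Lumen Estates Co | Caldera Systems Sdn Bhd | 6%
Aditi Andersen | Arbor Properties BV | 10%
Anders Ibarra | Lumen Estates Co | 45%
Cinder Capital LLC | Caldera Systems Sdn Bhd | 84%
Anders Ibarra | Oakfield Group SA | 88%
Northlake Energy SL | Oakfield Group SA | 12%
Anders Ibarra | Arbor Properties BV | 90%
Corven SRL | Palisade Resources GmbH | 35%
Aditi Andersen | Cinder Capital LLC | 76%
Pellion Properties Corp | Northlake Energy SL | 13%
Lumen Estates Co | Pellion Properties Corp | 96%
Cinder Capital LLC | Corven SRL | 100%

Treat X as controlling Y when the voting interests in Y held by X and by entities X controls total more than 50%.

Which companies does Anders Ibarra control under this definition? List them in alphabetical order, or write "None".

Anders holds 90% of Arbor, so Anders controls Arbor.
Anders holds 57% of Northlake, so Anders controls Northlake.
Anders and Northlake together hold 88% + 12% = 100% of Oakfield, so Anders controls Oakfield.
No other company's threshold is met.

Arbor Properties BV, Northlake Energy SL, Oakfield Group SA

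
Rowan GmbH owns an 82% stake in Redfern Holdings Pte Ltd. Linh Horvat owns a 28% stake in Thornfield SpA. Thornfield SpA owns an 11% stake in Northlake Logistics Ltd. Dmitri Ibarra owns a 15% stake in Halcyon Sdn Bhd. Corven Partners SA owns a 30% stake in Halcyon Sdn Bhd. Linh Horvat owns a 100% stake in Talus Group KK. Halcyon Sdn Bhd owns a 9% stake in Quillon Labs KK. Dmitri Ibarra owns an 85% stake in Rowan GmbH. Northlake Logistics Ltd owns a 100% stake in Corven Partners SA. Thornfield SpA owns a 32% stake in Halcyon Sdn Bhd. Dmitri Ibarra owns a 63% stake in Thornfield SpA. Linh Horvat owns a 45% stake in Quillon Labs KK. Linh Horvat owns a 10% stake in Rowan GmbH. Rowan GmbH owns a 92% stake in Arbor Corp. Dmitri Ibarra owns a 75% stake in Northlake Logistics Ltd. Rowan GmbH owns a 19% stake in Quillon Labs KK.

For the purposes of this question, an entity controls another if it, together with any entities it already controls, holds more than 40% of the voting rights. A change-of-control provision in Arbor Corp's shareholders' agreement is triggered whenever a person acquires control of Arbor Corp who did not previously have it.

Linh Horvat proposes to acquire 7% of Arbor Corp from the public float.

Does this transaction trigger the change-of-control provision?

No

The purchase changes only Linh's holdings, so Linh is the only person who could newly come to control Arbor.
Linh holds 100% of Talus, so Linh controls Talus.
Linh holds 45% of Quillon, so Linh controls Quillon.
Neither Linh nor any entity Linh controls holds any voting interest in Arbor.
So before the transaction, Linh does not control Arbor.
After the purchase, Linh holds 7% of Arbor directly.
After the transaction, Linh's side holds 7% of Arbor, not > 40%, so Linh still does not control Arbor.
No new person acquires control, so the clause is not triggered.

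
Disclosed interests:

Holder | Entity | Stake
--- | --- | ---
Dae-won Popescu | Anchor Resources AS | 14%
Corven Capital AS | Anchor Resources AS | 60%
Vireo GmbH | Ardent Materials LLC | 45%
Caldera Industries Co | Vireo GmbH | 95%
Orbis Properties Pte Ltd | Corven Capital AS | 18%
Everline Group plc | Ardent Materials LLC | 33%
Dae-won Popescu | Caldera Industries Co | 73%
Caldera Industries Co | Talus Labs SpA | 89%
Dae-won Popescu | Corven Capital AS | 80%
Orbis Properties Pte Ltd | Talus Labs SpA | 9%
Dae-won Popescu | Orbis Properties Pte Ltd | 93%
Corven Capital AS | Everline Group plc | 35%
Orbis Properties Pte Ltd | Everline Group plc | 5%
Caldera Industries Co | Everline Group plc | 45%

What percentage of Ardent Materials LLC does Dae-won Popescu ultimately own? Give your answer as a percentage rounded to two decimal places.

54.76%

Dae-won reaches Ardent along 5 paths.
Via Orbis → Corven → Everline: 93% × 18% × 35% × 33% = 1.93347%.
Via Corven → Everline: 80% × 35% × 33% = 9.24%.
Via Caldera → Everline: 73% × 45% × 33% = 10.8405%.
Via Orbis → Everline: 93% × 5% × 33% = 1.5345%.
Via Caldera → Vireo: 73% × 95% × 45% = 31.2075%.
Total: 1.93347% + 9.24% + 10.8405% + 1.5345% + 31.2075% = 54.75597%.
Rounded: 54.76%.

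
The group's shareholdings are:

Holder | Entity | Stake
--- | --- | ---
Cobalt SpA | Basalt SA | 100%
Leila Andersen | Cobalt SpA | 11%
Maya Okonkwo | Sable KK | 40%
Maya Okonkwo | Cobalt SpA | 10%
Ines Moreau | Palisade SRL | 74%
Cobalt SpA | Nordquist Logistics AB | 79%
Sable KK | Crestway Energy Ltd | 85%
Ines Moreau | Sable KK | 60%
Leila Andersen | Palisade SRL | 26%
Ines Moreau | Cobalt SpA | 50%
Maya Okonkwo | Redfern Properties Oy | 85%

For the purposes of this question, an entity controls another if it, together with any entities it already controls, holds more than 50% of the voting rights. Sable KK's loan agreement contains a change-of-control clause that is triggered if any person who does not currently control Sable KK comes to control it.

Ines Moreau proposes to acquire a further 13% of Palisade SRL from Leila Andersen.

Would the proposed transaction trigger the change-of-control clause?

The purchase adds only to Ines's holdings (Leila's stake shrinks), so Ines is the only person who could newly come to control Sable.
Ines holds 60% of Sable, so Ines controls Sable.
So Ines already controls Sable before the transaction.
After the purchase, Ines's direct stake in Palisade rises to 74% + 13% = 87%, and Leila's stake falls to 13%.
Ines controlled Sable already, so this is not a new person acquiring control; every other person's position is unchanged or reduced.
No new person acquires control, so the clause is not triggered.

No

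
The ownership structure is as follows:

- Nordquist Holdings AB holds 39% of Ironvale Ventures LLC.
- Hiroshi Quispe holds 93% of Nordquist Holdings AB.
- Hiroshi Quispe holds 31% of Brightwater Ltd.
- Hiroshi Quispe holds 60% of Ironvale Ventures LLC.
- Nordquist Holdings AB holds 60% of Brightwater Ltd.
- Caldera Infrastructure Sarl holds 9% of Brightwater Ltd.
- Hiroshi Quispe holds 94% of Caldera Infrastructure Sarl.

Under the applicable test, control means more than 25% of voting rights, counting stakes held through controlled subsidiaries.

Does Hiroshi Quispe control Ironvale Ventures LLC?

Yes

Hiroshi holds 93% of Nordquist, so Hiroshi controls Nordquist.
Hiroshi and Nordquist together hold 60% + 39% = 99% of Ironvale, so Hiroshi controls Ironvale.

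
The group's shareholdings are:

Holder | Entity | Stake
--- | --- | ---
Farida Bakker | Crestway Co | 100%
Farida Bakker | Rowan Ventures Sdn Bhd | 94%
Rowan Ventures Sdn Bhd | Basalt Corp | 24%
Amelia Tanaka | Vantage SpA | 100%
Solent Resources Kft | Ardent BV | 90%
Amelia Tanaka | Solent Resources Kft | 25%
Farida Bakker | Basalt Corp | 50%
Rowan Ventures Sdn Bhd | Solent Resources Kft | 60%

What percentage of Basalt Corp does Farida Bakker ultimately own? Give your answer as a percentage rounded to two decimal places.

Farida reaches Basalt along 2 paths.
Direct stake: 50% = 50%.
Via Rowan: 94% × 24% = 22.56%.
Total: 50% + 22.56% = 72.56%.

72.56%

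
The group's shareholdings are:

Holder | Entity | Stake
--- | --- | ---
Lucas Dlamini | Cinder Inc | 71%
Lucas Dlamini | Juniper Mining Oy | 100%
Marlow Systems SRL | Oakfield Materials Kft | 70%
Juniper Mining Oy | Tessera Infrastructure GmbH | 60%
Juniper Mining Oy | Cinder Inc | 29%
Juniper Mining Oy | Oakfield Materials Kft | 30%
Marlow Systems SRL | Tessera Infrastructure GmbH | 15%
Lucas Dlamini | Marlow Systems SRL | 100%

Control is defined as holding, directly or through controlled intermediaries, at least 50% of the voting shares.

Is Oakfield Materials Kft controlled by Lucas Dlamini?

Yes

Lucas holds 100% of Marlow, so Lucas controls Marlow.
Lucas holds 100% of Juniper, so Lucas controls Juniper.
Marlow and Juniper together hold 70% + 30% = 100% of Oakfield, so Lucas controls Oakfield.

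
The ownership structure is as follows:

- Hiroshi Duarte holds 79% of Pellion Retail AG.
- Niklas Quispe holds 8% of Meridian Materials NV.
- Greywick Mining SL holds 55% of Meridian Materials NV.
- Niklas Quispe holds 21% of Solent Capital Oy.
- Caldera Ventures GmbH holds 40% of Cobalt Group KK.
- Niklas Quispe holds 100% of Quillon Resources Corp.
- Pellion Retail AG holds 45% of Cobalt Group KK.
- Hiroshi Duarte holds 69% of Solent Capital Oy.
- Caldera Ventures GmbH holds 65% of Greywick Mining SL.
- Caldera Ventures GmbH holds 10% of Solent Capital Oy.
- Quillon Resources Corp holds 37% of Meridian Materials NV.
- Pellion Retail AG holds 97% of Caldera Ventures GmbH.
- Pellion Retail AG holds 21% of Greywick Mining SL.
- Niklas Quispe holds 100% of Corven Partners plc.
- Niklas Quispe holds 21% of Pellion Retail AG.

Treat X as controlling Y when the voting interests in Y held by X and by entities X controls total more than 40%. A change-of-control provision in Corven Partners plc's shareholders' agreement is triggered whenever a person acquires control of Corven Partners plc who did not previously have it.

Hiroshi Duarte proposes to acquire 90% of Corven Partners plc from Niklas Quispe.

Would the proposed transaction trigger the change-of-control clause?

Yes

The purchase adds only to Hiroshi's holdings (Niklas's stake shrinks), so Hiroshi is the only person who could newly come to control Corven.
Hiroshi holds 79% of Pellion, so Hiroshi controls Pellion.
Pellion holds 97% of Caldera, so Hiroshi controls Caldera.
Caldera and Pellion together hold 65% + 21% = 86% of Greywick, so Hiroshi controls Greywick.
Hiroshi and Caldera together hold 69% + 10% = 79% of Solent, so Hiroshi controls Solent.
Caldera and Pellion together hold 40% + 45% = 85% of Cobalt, so Hiroshi controls Cobalt.
Greywick holds 55% of Meridian, so Hiroshi controls Meridian.
Neither Hiroshi nor any entity Hiroshi controls holds any voting interest in Corven.
So before the transaction, Hiroshi does not control Corven.
After the purchase, Hiroshi holds 90% of Corven directly, and Niklas's stake falls to 10%.
Hiroshi holds 90% of Corven, so Hiroshi controls Corven.
Hiroshi did not control Corven before and does after, so the clause is triggered.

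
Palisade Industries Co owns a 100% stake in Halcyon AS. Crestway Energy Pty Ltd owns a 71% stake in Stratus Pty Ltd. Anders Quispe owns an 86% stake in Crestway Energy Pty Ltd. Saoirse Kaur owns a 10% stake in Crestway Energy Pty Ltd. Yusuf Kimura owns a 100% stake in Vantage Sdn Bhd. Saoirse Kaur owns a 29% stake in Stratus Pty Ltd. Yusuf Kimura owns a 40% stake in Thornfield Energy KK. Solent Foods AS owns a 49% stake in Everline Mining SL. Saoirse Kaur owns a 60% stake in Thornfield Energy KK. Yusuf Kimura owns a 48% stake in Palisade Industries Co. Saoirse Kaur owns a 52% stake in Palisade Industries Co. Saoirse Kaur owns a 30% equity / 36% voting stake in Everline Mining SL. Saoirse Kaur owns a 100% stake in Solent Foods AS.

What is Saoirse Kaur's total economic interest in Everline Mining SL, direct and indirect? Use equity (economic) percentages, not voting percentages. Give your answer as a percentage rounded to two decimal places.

Saoirse reaches Everline along 2 paths.
Via Solent: 100% × 49% = 49%.
Direct stake: 30% = 30%.
Total: 49% + 30% = 79%.
Rounded: 79.00%.

79.00%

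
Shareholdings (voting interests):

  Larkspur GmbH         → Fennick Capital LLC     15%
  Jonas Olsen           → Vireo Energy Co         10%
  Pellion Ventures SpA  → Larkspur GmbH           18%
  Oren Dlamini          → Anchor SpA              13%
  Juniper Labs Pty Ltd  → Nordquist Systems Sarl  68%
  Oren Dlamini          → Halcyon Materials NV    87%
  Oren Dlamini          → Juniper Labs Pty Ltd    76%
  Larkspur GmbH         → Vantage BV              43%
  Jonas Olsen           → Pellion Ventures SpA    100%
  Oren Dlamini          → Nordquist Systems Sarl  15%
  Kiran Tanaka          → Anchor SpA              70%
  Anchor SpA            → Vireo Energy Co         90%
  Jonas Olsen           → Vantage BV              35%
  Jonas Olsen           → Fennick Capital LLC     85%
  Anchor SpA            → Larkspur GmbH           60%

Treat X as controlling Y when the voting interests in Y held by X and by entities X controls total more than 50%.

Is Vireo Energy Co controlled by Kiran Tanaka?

Kiran holds 70% of Anchor, so Kiran controls Anchor.
Anchor holds 90% of Vireo, so Kiran controls Vireo.

Yes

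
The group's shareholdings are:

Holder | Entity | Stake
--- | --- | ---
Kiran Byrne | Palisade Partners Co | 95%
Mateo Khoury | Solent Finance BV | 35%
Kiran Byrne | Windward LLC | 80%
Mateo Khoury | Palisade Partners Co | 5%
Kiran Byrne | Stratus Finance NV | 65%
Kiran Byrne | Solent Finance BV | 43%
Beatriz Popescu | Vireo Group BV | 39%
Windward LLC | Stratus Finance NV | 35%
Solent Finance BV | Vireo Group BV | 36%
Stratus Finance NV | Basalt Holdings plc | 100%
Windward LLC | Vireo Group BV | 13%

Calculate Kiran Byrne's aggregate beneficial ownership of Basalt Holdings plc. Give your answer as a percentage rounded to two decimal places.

93.00%

Kiran reaches Basalt along 2 paths.
Via Stratus: 65% × 100% = 65%.
Via Windward → Stratus: 80% × 35% × 100% = 28%.
Total: 65% + 28% = 93%.
Rounded: 93.00%.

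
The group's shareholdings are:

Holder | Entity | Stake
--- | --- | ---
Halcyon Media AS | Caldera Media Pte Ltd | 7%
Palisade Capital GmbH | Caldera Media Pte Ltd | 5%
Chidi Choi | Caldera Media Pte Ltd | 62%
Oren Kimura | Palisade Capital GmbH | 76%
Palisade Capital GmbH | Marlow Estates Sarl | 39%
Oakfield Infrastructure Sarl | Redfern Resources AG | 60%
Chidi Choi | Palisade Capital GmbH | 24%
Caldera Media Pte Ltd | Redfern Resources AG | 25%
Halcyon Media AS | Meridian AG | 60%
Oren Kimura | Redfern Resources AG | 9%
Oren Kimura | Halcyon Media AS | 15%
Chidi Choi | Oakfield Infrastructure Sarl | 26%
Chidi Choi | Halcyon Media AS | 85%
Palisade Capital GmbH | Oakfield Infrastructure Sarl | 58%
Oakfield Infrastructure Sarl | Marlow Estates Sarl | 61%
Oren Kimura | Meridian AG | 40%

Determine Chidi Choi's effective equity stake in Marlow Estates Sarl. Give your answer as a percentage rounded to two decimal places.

33.71%

Chidi reaches Marlow along 3 paths.
Via Palisade: 24% × 39% = 9.36%.
Via Oakfield: 26% × 61% = 15.86%.
Via Palisade → Oakfield: 24% × 58% × 61% = 8.4912%.
Total: 9.36% + 15.86% + 8.4912% = 33.7112%.
Rounded: 33.71%.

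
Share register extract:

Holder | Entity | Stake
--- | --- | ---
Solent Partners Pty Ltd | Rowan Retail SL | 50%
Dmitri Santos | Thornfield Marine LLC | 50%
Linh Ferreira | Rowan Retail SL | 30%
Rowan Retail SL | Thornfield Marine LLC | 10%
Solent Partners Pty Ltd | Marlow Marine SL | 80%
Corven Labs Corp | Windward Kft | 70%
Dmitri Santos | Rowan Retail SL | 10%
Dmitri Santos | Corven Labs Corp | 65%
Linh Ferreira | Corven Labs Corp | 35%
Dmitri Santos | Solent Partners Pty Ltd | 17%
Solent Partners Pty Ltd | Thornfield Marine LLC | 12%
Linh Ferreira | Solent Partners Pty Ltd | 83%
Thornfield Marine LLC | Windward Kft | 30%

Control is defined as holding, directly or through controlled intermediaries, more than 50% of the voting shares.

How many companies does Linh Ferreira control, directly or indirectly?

Linh holds 83% of Solent, so Linh controls Solent.
Solent and Linh together hold 50% + 30% = 80% of Rowan, so Linh controls Rowan.
Solent holds 80% of Marlow, so Linh controls Marlow.
No other company's threshold is met.
Linh controls 3 companies.

3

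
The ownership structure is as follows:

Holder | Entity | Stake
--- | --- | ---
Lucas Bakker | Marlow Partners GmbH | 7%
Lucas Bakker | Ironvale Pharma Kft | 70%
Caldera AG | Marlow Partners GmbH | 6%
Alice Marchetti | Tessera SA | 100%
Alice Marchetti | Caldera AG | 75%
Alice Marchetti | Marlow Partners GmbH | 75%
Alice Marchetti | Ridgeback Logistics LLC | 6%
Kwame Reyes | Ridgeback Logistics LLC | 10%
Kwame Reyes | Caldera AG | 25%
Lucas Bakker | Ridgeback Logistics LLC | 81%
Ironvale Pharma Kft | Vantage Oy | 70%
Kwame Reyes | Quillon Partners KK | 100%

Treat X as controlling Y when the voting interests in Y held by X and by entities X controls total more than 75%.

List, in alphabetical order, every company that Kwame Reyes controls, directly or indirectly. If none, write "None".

Kwame holds 100% of Quillon, so Kwame controls Quillon.
No other company's threshold is met.

Quillon Partners KK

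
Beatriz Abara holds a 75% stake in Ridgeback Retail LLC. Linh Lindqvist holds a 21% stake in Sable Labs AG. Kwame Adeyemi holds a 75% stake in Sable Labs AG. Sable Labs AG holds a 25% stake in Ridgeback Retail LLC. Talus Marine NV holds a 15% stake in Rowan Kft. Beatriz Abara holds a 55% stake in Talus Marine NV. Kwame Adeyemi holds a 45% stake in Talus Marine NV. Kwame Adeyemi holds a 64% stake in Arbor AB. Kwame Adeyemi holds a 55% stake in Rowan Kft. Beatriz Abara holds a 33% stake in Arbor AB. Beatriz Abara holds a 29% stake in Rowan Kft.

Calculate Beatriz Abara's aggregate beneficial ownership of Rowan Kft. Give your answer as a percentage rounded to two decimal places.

37.25%

Beatriz reaches Rowan along 2 paths.
Direct stake: 29% = 29%.
Via Talus: 55% × 15% = 8.25%.
Total: 29% + 8.25% = 37.25%.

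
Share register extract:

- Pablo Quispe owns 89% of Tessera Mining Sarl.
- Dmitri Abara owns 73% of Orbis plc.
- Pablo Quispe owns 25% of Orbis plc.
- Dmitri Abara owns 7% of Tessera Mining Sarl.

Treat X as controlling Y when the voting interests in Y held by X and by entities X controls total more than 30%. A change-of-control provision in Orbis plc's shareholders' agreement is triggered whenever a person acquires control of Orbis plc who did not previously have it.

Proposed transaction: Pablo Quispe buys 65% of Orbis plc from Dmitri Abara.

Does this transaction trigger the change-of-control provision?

Yes

The purchase adds only to Pablo's holdings (Dmitri's stake shrinks), so Pablo is the only person who could newly come to control Orbis.
Pablo holds 89% of Tessera, so Pablo controls Tessera.
In Orbis, Pablo's side holds only 25%, not > 30%.
So before the transaction, Pablo does not control Orbis.
After the purchase, Pablo's direct stake in Orbis rises to 25% + 65% = 90%, and Dmitri's stake falls to 8%.
Pablo holds 90% of Orbis, so Pablo controls Orbis.
Pablo did not control Orbis before and does after, so the clause is triggered.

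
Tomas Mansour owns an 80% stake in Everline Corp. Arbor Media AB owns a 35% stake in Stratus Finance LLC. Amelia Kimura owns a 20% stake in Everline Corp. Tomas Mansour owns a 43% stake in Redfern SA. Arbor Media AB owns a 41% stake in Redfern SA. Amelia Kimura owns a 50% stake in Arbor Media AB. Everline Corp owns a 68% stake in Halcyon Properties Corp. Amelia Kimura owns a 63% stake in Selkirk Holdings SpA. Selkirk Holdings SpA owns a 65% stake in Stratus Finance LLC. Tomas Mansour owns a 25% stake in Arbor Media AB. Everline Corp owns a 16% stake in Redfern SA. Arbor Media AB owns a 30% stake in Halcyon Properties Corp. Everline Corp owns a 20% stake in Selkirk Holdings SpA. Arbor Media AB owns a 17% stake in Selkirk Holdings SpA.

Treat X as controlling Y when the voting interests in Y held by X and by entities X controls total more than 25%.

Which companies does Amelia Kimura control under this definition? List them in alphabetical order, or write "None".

Amelia holds 50% of Arbor, so Amelia controls Arbor.
Arbor and Amelia together hold 17% + 63% = 80% of Selkirk, so Amelia controls Selkirk.
Arbor holds 41% of Redfern, so Amelia controls Redfern.
Arbor and Selkirk together hold 35% + 65% = 100% of Stratus, so Amelia controls Stratus.
Arbor holds 30% of Halcyon, so Amelia controls Halcyon.
No other company's threshold is met.

Arbor Media AB, Halcyon Properties Corp, Redfern SA, Selkirk Holdings SpA, Stratus Finance LLC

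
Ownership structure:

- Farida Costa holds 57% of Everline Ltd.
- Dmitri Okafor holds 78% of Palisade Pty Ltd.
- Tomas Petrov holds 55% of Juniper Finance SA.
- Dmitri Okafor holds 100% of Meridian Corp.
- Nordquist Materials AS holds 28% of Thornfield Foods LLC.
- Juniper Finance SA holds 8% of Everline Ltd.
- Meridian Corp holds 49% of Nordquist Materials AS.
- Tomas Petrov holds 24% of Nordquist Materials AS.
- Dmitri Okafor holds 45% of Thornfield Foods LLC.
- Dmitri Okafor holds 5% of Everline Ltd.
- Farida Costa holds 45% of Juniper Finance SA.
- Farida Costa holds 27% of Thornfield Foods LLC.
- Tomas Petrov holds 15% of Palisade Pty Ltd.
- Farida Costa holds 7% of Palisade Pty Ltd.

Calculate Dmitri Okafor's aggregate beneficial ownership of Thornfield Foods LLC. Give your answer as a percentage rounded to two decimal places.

58.72%

Dmitri reaches Thornfield along 2 paths.
Via Meridian → Nordquist: 100% × 49% × 28% = 13.72%.
Direct stake: 45% = 45%.
Total: 13.72% + 45% = 58.72%.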